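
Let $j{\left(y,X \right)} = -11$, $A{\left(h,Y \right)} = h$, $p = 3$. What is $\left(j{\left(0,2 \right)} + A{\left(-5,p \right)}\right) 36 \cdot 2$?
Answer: $-1152$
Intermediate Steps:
$\left(j{\left(0,2 \right)} + A{\left(-5,p \right)}\right) 36 \cdot 2 = \left(-11 - 5\right) 36 \cdot 2 = \left(-16\right) 72 = -1152$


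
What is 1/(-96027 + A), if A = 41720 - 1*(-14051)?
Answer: -1/40256 ≈ -2.4841e-5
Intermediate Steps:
A = 55771 (A = 41720 + 14051 = 55771)
1/(-96027 + A) = 1/(-96027 + 55771) = 1/(-40256) = -1/40256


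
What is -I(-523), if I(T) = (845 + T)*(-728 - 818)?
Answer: 497812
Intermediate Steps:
I(T) = -1306370 - 1546*T (I(T) = (845 + T)*(-1546) = -1306370 - 1546*T)
-I(-523) = -(-1306370 - 1546*(-523)) = -(-1306370 + 808558) = -1*(-497812) = 497812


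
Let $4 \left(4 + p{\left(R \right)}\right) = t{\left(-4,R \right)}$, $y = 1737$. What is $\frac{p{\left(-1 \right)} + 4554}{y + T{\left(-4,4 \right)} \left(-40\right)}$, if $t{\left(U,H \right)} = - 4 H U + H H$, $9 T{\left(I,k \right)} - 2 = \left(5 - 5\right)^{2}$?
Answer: $\frac{163665}{62212} \approx 2.6308$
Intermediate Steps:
$T{\left(I,k \right)} = \frac{2}{9}$ ($T{\left(I,k \right)} = \frac{2}{9} + \frac{\left(5 - 5\right)^{2}}{9} = \frac{2}{9} + \frac{0^{2}}{9} = \frac{2}{9} + \frac{1}{9} \cdot 0 = \frac{2}{9} + 0 = \frac{2}{9}$)
$t{\left(U,H \right)} = H^{2} - 4 H U$ ($t{\left(U,H \right)} = - 4 H U + H^{2} = H^{2} - 4 H U$)
$p{\left(R \right)} = -4 + \frac{R \left(16 + R\right)}{4}$ ($p{\left(R \right)} = -4 + \frac{R \left(R - -16\right)}{4} = -4 + \frac{R \left(R + 16\right)}{4} = -4 + \frac{R \left(16 + R\right)}{4}$)
$\frac{p{\left(-1 \right)} + 4554}{y + T{\left(-4,4 \right)} \left(-40\right)} = \frac{\left(-4 + \frac{1}{4} \left(-1\right) \left(16 - 1\right)\right) + 4554}{1737 + \frac{2}{9} \left(-40\right)} = \frac{\left(-4 + \frac{1}{4} \left(-1\right) 15\right) + 4554}{1737 - \frac{80}{9}} = \frac{\left(-4 - \frac{15}{4}\right) + 4554}{\frac{15553}{9}} = \left(- \frac{31}{4} + 4554\right) \frac{9}{15553} = \frac{18185}{4} \cdot \frac{9}{15553} = \frac{163665}{62212}$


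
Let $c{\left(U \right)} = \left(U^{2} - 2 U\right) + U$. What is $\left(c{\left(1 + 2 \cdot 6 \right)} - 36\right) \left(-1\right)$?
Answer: $-120$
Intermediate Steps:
$c{\left(U \right)} = U^{2} - U$
$\left(c{\left(1 + 2 \cdot 6 \right)} - 36\right) \left(-1\right) = \left(\left(1 + 2 \cdot 6\right) \left(-1 + \left(1 + 2 \cdot 6\right)\right) - 36\right) \left(-1\right) = \left(\left(1 + 12\right) \left(-1 + \left(1 + 12\right)\right) - 36\right) \left(-1\right) = \left(13 \left(-1 + 13\right) - 36\right) \left(-1\right) = \left(13 \cdot 12 - 36\right) \left(-1\right) = \left(156 - 36\right) \left(-1\right) = 120 \left(-1\right) = -120$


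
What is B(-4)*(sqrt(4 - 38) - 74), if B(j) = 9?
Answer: -666 + 9*I*sqrt(34) ≈ -666.0 + 52.479*I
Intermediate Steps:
B(-4)*(sqrt(4 - 38) - 74) = 9*(sqrt(4 - 38) - 74) = 9*(sqrt(-34) - 74) = 9*(I*sqrt(34) - 74) = 9*(-74 + I*sqrt(34)) = -666 + 9*I*sqrt(34)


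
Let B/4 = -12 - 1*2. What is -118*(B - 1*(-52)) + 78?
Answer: 550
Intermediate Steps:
B = -56 (B = 4*(-12 - 1*2) = 4*(-12 - 2) = 4*(-14) = -56)
-118*(B - 1*(-52)) + 78 = -118*(-56 - 1*(-52)) + 78 = -118*(-56 + 52) + 78 = -118*(-4) + 78 = 472 + 78 = 550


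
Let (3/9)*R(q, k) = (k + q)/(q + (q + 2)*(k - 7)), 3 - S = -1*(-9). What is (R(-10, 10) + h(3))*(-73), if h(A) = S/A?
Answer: 146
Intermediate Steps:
S = -6 (S = 3 - (-1)*(-9) = 3 - 1*9 = 3 - 9 = -6)
R(q, k) = 3*(k + q)/(q + (-7 + k)*(2 + q)) (R(q, k) = 3*((k + q)/(q + (q + 2)*(k - 7))) = 3*((k + q)/(q + (2 + q)*(-7 + k))) = 3*((k + q)/(q + (-7 + k)*(2 + q))) = 3*(k + q)/(q + (-7 + k)*(2 + q)))
h(A) = -6/A
(R(-10, 10) + h(3))*(-73) = (3*(10 - 10)/(-14 - 6*(-10) + 2*10 + 10*(-10)) - 6/3)*(-73) = (3*0/(-14 + 60 + 20 - 100) - 6*⅓)*(-73) = (3*0/(-34) - 2)*(-73) = (3*(-1/34)*0 - 2)*(-73) = (0 - 2)*(-73) = -2*(-73) = 146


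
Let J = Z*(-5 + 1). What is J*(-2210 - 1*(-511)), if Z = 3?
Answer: 20388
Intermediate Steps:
J = -12 (J = 3*(-5 + 1) = 3*(-4) = -12)
J*(-2210 - 1*(-511)) = -12*(-2210 - 1*(-511)) = -12*(-2210 + 511) = -12*(-1699) = 20388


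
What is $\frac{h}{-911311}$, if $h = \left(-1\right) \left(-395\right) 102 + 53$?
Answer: $- \frac{40343}{911311} \approx -0.044269$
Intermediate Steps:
$h = 40343$ ($h = 395 \cdot 102 + 53 = 40290 + 53 = 40343$)
$\frac{h}{-911311} = \frac{40343}{-911311} = 40343 \left(- \frac{1}{911311}\right) = - \frac{40343}{911311}$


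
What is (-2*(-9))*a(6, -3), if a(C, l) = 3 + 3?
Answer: 108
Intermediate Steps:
a(C, l) = 6
(-2*(-9))*a(6, -3) = -2*(-9)*6 = 18*6 = 108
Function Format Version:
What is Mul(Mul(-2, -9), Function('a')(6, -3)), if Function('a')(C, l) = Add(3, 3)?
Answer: 108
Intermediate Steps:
Function('a')(C, l) = 6
Mul(Mul(-2, -9), Function('a')(6, -3)) = Mul(Mul(-2, -9), 6) = Mul(18, 6) = 108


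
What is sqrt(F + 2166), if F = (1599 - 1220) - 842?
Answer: sqrt(1703) ≈ 41.267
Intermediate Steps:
F = -463 (F = 379 - 842 = -463)
sqrt(F + 2166) = sqrt(-463 + 2166) = sqrt(1703)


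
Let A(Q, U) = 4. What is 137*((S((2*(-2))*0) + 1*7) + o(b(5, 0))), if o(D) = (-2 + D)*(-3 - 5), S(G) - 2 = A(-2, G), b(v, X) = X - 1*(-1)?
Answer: 2877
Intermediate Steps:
b(v, X) = 1 + X (b(v, X) = X + 1 = 1 + X)
S(G) = 6 (S(G) = 2 + 4 = 6)
o(D) = 16 - 8*D (o(D) = (-2 + D)*(-8) = 16 - 8*D)
137*((S((2*(-2))*0) + 1*7) + o(b(5, 0))) = 137*((6 + 1*7) + (16 - 8*(1 + 0))) = 137*((6 + 7) + (16 - 8*1)) = 137*(13 + (16 - 8)) = 137*(13 + 8) = 137*21 = 2877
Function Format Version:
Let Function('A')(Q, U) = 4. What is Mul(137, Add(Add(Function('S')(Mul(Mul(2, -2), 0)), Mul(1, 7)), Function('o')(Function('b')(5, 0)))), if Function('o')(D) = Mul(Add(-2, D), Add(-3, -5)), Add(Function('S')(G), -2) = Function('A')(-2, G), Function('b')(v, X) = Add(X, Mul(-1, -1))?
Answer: 2877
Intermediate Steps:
Function('b')(v, X) = Add(1, X) (Function('b')(v, X) = Add(X, 1) = Add(1, X))
Function('S')(G) = 6 (Function('S')(G) = Add(2, 4) = 6)
Function('o')(D) = Add(16, Mul(-8, D)) (Function('o')(D) = Mul(Add(-2, D), -8) = Add(16, Mul(-8, D)))
Mul(137, Add(Add(Function('S')(Mul(Mul(2, -2), 0)), Mul(1, 7)), Function('o')(Function('b')(5, 0)))) = Mul(137, Add(Add(6, Mul(1, 7)), Add(16, Mul(-8, Add(1, 0))))) = Mul(137, Add(Add(6, 7), Add(16, Mul(-8, 1)))) = Mul(137, Add(13, Add(16, -8))) = Mul(137, Add(13, 8)) = Mul(137, 21) = 2877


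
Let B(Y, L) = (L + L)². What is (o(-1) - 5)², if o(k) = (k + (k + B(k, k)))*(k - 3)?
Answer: 169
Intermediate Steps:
B(Y, L) = 4*L² (B(Y, L) = (2*L)² = 4*L²)
o(k) = (-3 + k)*(2*k + 4*k²) (o(k) = (k + (k + 4*k²))*(k - 3) = (2*k + 4*k²)*(-3 + k) = (-3 + k)*(2*k + 4*k²))
(o(-1) - 5)² = (2*(-1)*(-3 - 5*(-1) + 2*(-1)²) - 5)² = (2*(-1)*(-3 + 5 + 2*1) - 5)² = (2*(-1)*(-3 + 5 + 2) - 5)² = (2*(-1)*4 - 5)² = (-8 - 5)² = (-13)² = 169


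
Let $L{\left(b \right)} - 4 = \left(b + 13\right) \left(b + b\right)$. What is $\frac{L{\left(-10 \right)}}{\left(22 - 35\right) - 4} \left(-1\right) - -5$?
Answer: $\frac{29}{17} \approx 1.7059$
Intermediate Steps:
$L{\left(b \right)} = 4 + 2 b \left(13 + b\right)$ ($L{\left(b \right)} = 4 + \left(b + 13\right) \left(b + b\right) = 4 + \left(13 + b\right) 2 b = 4 + 2 b \left(13 + b\right)$)
$\frac{L{\left(-10 \right)}}{\left(22 - 35\right) - 4} \left(-1\right) - -5 = \frac{4 + 2 \left(-10\right)^{2} + 26 \left(-10\right)}{\left(22 - 35\right) - 4} \left(-1\right) - -5 = \frac{4 + 2 \cdot 100 - 260}{-13 - 4} \left(-1\right) + 5 = \frac{4 + 200 - 260}{-17} \left(-1\right) + 5 = \left(-56\right) \left(- \frac{1}{17}\right) \left(-1\right) + 5 = \frac{56}{17} \left(-1\right) + 5 = - \frac{56}{17} + 5 = \frac{29}{17}$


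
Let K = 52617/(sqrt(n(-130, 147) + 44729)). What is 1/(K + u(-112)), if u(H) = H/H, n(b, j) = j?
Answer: -44876/2768503813 + 105234*sqrt(11219)/2768503813 ≈ 0.0040099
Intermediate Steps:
u(H) = 1
K = 52617*sqrt(11219)/22438 (K = 52617/(sqrt(147 + 44729)) = 52617/(sqrt(44876)) = 52617/((2*sqrt(11219))) = 52617*(sqrt(11219)/22438) = 52617*sqrt(11219)/22438 ≈ 248.38)
1/(K + u(-112)) = 1/(52617*sqrt(11219)/22438 + 1) = 1/(1 + 52617*sqrt(11219)/22438)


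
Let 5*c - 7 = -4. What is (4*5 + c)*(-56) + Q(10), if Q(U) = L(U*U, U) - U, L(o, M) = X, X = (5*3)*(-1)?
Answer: -5893/5 ≈ -1178.6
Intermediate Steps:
c = ⅗ (c = 7/5 + (⅕)*(-4) = 7/5 - ⅘ = ⅗ ≈ 0.60000)
X = -15 (X = 15*(-1) = -15)
L(o, M) = -15
Q(U) = -15 - U
(4*5 + c)*(-56) + Q(10) = (4*5 + ⅗)*(-56) + (-15 - 1*10) = (20 + ⅗)*(-56) + (-15 - 10) = (103/5)*(-56) - 25 = -5768/5 - 25 = -5893/5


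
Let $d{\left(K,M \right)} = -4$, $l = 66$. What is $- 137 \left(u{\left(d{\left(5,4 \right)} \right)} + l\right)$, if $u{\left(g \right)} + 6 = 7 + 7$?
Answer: $-10138$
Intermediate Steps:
$u{\left(g \right)} = 8$ ($u{\left(g \right)} = -6 + \left(7 + 7\right) = -6 + 14 = 8$)
$- 137 \left(u{\left(d{\left(5,4 \right)} \right)} + l\right) = - 137 \left(8 + 66\right) = \left(-137\right) 74 = -10138$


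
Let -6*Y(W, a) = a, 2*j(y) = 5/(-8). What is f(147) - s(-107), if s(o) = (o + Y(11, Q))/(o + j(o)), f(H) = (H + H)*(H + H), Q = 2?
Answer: 445226684/5151 ≈ 86435.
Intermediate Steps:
j(y) = -5/16 (j(y) = (5/(-8))/2 = (5*(-⅛))/2 = (½)*(-5/8) = -5/16)
f(H) = 4*H² (f(H) = (2*H)*(2*H) = 4*H²)
Y(W, a) = -a/6
s(o) = (-⅓ + o)/(-5/16 + o) (s(o) = (o - ⅙*2)/(o - 5/16) = (o - ⅓)/(-5/16 + o) = (-⅓ + o)/(-5/16 + o))
f(147) - s(-107) = 4*147² - 16*(-1 + 3*(-107))/(3*(-5 + 16*(-107))) = 4*21609 - 16*(-1 - 321)/(3*(-5 - 1712)) = 86436 - 16*(-322)/(3*(-1717)) = 86436 - 16*(-1)*(-322)/(3*1717) = 86436 - 1*5152/5151 = 86436 - 5152/5151 = 445226684/5151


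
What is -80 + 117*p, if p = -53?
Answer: -6281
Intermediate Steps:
-80 + 117*p = -80 + 117*(-53) = -80 - 6201 = -6281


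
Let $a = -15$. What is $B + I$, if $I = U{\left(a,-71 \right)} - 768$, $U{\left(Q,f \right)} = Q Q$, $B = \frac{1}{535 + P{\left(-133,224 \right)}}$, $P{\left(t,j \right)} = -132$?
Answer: $- \frac{218828}{403} \approx -543.0$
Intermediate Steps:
$B = \frac{1}{403}$ ($B = \frac{1}{535 - 132} = \frac{1}{403} \approx 0.0024814$)
$U{\left(Q,f \right)} = Q^{2}$
$I = -543$ ($I = \left(-15\right)^{2} - 768 = 225 - 768 = -543$)
$B + I = \frac{1}{403} - 543 = - \frac{218828}{403}$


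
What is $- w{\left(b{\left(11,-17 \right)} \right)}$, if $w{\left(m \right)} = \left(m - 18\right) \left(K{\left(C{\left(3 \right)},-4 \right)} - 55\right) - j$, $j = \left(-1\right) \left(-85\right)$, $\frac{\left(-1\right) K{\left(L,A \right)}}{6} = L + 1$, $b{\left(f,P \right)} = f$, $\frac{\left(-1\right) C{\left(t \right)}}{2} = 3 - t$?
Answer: $-342$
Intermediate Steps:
$C{\left(t \right)} = -6 + 2 t$ ($C{\left(t \right)} = - 2 \left(3 - t\right) = -6 + 2 t$)
$K{\left(L,A \right)} = -6 - 6 L$ ($K{\left(L,A \right)} = - 6 \left(L + 1\right) = - 6 \left(1 + L\right) = -6 - 6 L$)
$j = 85$
$w{\left(m \right)} = 1013 - 61 m$ ($w{\left(m \right)} = \left(m - 18\right) \left(\left(-6 - 6 \left(-6 + 2 \cdot 3\right)\right) - 55\right) - 85 = \left(-18 + m\right) \left(\left(-6 - 6 \left(-6 + 6\right)\right) - 55\right) - 85 = \left(-18 + m\right) \left(\left(-6 - 0\right) - 55\right) - 85 = \left(-18 + m\right) \left(\left(-6 + 0\right) - 55\right) - 85 = \left(-18 + m\right) \left(-6 - 55\right) - 85 = \left(-18 + m\right) \left(-61\right) - 85 = \left(1098 - 61 m\right) - 85 = 1013 - 61 m$)
$- w{\left(b{\left(11,-17 \right)} \right)} = - (1013 - 671) = \left(-1\right) 342 = -342$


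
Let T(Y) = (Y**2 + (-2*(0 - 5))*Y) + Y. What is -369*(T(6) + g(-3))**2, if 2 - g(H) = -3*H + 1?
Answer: -3260484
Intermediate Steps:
g(H) = 1 + 3*H (g(H) = 2 - (-3*H + 1) = 2 - (1 - 3*H) = 2 + (-1 + 3*H) = 1 + 3*H)
T(Y) = Y**2 + 11*Y (T(Y) = (Y**2 + (-2*(-5))*Y) + Y = (Y**2 + 10*Y) + Y = Y**2 + 11*Y)
-369*(T(6) + g(-3))**2 = -369*(6*(11 + 6) + (1 + 3*(-3)))**2 = -369*(6*17 + (1 - 9))**2 = -369*(102 - 8)**2 = -369*94**2 = -369*8836 = -3260484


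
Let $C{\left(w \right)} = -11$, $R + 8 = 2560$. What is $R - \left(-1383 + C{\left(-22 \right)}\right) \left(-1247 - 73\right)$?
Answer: $-1837528$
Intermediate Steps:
$R = 2552$ ($R = -8 + 2560 = 2552$)
$R - \left(-1383 + C{\left(-22 \right)}\right) \left(-1247 - 73\right) = 2552 - \left(-1383 - 11\right) \left(-1247 - 73\right) = 2552 - \left(-1394\right) \left(-1320\right) = 2552 - 1840080 = -1837528$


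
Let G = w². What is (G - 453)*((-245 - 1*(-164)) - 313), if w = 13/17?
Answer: 51514712/289 ≈ 1.7825e+5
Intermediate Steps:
w = 13/17 (w = 13*(1/17) = 13/17 ≈ 0.76471)
G = 169/289 (G = (13/17)² = 169/289 ≈ 0.58477)
(G - 453)*((-245 - 1*(-164)) - 313) = (169/289 - 453)*((-245 - 1*(-164)) - 313) = -130748*((-245 + 164) - 313)/289 = -130748*(-81 - 313)/289 = -130748/289*(-394) = 51514712/289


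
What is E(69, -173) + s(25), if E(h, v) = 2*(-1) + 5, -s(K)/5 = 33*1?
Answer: -162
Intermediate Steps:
s(K) = -165
E(h, v) = 3 (E(h, v) = -2 + 5 = 3)
E(69, -173) + s(25) = 3 - 165 = -162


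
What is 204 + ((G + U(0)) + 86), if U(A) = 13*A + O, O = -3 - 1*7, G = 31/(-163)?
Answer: 45609/163 ≈ 279.81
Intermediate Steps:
G = -31/163 (G = 31*(-1/163) = -31/163 ≈ -0.19018)
O = -10 (O = -3 - 7 = -10)
U(A) = -10 + 13*A (U(A) = 13*A - 10 = -10 + 13*A)
204 + ((G + U(0)) + 86) = 204 + ((-31/163 + (-10 + 13*0)) + 86) = 204 + ((-31/163 + (-10 + 0)) + 86) = 204 + ((-31/163 - 10) + 86) = 204 + (-1661/163 + 86) = 204 + 12357/163 = 45609/163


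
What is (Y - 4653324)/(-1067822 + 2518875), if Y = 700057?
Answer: -3953267/1451053 ≈ -2.7244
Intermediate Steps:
(Y - 4653324)/(-1067822 + 2518875) = (700057 - 4653324)/(-1067822 + 2518875) = -3953267/1451053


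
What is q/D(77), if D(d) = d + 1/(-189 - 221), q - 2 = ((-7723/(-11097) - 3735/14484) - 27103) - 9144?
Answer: -398079271020905/845675359902 ≈ -470.72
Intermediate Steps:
q = -1941850102541/53576316 (q = 2 + (((-7723/(-11097) - 3735/14484) - 27103) - 9144) = 2 + (((-7723*(-1/11097) - 3735*1/14484) - 27103) - 9144) = 2 + (((7723/11097 - 1245/4828) - 27103) - 9144) = 2 + ((23470879/53576316 - 27103) - 9144) = 2 + (-1452055421669/53576316 - 9144) = 2 - 1941957255173/53576316 = -1941850102541/53576316 ≈ -36245.)
D(d) = -1/410 + d (D(d) = d + 1/(-410) = d - 1/410 = -1/410 + d)
q/D(77) = -1941850102541/(53576316*(-1/410 + 77)) = -1941850102541/(53576316*31569/410) = -1941850102541/53576316*410/31569 = -398079271020905/845675359902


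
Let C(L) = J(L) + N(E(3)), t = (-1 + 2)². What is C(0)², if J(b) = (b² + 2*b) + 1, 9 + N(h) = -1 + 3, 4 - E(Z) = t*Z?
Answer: 36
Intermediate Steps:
t = 1 (t = 1² = 1)
E(Z) = 4 - Z
N(h) = -7 (N(h) = -9 + (-1 + 3) = -9 + 2 = -7)
J(b) = 1 + b² + 2*b
C(L) = -6 + L² + 2*L (C(L) = (1 + L² + 2*L) - 7 = -6 + L² + 2*L)
C(0)² = (-6 + 0² + 2*0)² = (-6 + 0 + 0)² = (-6)² = 36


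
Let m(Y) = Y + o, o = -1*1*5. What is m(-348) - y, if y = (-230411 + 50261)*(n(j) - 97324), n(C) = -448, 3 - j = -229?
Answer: -17613626153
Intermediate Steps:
j = 232 (j = 3 - 1*(-229) = 3 + 229 = 232)
o = -5 (o = -1*5 = -5)
m(Y) = -5 + Y (m(Y) = Y - 5 = -5 + Y)
y = 17613625800 (y = (-230411 + 50261)*(-448 - 97324) = -180150*(-97772) = 17613625800)
m(-348) - y = (-5 - 348) - 1*17613625800 = -353 - 17613625800 = -17613626153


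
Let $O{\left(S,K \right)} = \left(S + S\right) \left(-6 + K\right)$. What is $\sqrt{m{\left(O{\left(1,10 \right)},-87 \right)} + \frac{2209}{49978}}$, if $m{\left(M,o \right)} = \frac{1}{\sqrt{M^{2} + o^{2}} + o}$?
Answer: $\frac{\sqrt{-7107121490 + 110401402 \sqrt{7633}}}{49978 \sqrt{-87 + \sqrt{7633}}} \approx 1.6639$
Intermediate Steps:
$O{\left(S,K \right)} = 2 S \left(-6 + K\right)$
$m{\left(M,o \right)} = \frac{1}{o + \sqrt{M^{2} + o^{2}}}$
$\sqrt{m{\left(O{\left(1,10 \right)},-87 \right)} + \frac{2209}{49978}} = \sqrt{\frac{1}{-87 + \sqrt{\left(2 \cdot 1 \left(-6 + 10\right)\right)^{2} + \left(-87\right)^{2}}} + \frac{2209}{49978}} = \sqrt{\frac{1}{-87 + \sqrt{\left(2 \cdot 1 \cdot 4\right)^{2} + 7569}} + 2209 \cdot \frac{1}{49978}} = \sqrt{\frac{1}{-87 + \sqrt{8^{2} + 7569}} + \frac{2209}{49978}} = \sqrt{\frac{1}{-87 + \sqrt{64 + 7569}} + \frac{2209}{49978}} = \sqrt{\frac{1}{-87 + \sqrt{7633}} + \frac{2209}{49978}} = \sqrt{\frac{2209}{49978} + \frac{1}{-87 + \sqrt{7633}}}$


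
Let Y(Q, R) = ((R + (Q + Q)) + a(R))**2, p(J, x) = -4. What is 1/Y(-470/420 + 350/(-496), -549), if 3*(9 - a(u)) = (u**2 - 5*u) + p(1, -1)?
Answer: 6780816/70442955924424561 ≈ 9.6260e-11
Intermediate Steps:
a(u) = 31/3 - u**2/3 + 5*u/3 (a(u) = 9 - ((u**2 - 5*u) - 4)/3 = 9 - (-4 + u**2 - 5*u)/3 = 9 + (4/3 - u**2/3 + 5*u/3) = 31/3 - u**2/3 + 5*u/3)
Y(Q, R) = (31/3 + 2*Q - R**2/3 + 8*R/3)**2 (Y(Q, R) = ((R + (Q + Q)) + (31/3 - R**2/3 + 5*R/3))**2 = ((R + 2*Q) + (31/3 - R**2/3 + 5*R/3))**2 = (31/3 + 2*Q - R**2/3 + 8*R/3)**2)
1/Y(-470/420 + 350/(-496), -549) = 1/((31 - 1*(-549)**2 + 6*(-470/420 + 350/(-496)) + 8*(-549))**2/9) = 1/((31 - 1*301401 + 6*(-470*1/420 + 350*(-1/496)) - 4392)**2/9) = 1/((31 - 301401 + 6*(-47/42 - 175/248) - 4392)**2/9) = 1/((31 - 301401 + 6*(-9503/5208) - 4392)**2/9) = 1/((31 - 301401 - 9503/868 - 4392)**2/9) = 1/((-265410919/868)**2/9) = 1/((1/9)*(70442955924424561/753424)) = 1/(70442955924424561/6780816) = 6780816/70442955924424561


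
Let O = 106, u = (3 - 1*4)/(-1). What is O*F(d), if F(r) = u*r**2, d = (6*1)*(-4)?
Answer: 61056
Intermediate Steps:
u = 1 (u = (3 - 4)*(-1) = -1*(-1) = 1)
d = -24 (d = 6*(-4) = -24)
F(r) = r**2 (F(r) = 1*r**2 = r**2)
O*F(d) = 106*(-24)**2 = 106*576 = 61056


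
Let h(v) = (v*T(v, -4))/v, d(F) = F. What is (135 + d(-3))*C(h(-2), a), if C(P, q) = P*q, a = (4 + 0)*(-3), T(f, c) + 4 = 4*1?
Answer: 0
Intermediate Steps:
T(f, c) = 0 (T(f, c) = -4 + 4*1 = -4 + 4 = 0)
h(v) = 0 (h(v) = (v*0)/v = 0/v = 0)
a = -12 (a = 4*(-3) = -12)
(135 + d(-3))*C(h(-2), a) = (135 - 3)*(0*(-12)) = 132*0 = 0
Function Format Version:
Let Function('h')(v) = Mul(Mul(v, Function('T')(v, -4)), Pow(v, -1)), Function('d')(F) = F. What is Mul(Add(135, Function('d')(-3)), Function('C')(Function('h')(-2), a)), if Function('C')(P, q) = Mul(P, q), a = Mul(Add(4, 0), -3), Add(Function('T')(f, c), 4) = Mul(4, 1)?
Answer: 0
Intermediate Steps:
Function('T')(f, c) = 0 (Function('T')(f, c) = Add(-4, Mul(4, 1)) = Add(-4, 4) = 0)
Function('h')(v) = 0 (Function('h')(v) = Mul(Mul(v, 0), Pow(v, -1)) = Mul(0, Pow(v, -1)) = 0)
a = -12 (a = Mul(4, -3) = -12)
Mul(Add(135, Function('d')(-3)), Function('C')(Function('h')(-2), a)) = Mul(Add(135, -3), Mul(0, -12)) = Mul(132, 0) = 0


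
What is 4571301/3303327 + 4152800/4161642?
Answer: 5457029100307/2291210730489 ≈ 2.3817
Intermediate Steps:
4571301/3303327 + 4152800/4161642 = 4571301*(1/3303327) + 4152800*(1/4161642) = 1523767/1101109 + 2076400/2080821 = 5457029100307/2291210730489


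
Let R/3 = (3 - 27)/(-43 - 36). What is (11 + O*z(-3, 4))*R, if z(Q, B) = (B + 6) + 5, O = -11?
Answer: -11088/79 ≈ -140.35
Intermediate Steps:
z(Q, B) = 11 + B (z(Q, B) = (6 + B) + 5 = 11 + B)
R = 72/79 (R = 3*((3 - 27)/(-43 - 36)) = 3*(-24/(-79)) = 3*(-24*(-1/79)) = 3*(24/79) = 72/79 ≈ 0.91139)
(11 + O*z(-3, 4))*R = (11 - 11*(11 + 4))*(72/79) = (11 - 11*15)*(72/79) = (11 - 165)*(72/79) = -154*72/79 = -11088/79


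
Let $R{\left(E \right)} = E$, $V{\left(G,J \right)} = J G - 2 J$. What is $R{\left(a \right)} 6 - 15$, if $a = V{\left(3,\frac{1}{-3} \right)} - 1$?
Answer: $-23$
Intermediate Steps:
$V{\left(G,J \right)} = - 2 J + G J$ ($V{\left(G,J \right)} = G J - 2 J = - 2 J + G J$)
$a = - \frac{4}{3}$ ($a = \frac{-2 + 3}{-3} - 1 = \left(- \frac{1}{3}\right) 1 - 1 = - \frac{1}{3} - 1 = - \frac{4}{3} \approx -1.3333$)
$R{\left(a \right)} 6 - 15 = \left(- \frac{4}{3}\right) 6 - 15 = -8 - 15 = -23$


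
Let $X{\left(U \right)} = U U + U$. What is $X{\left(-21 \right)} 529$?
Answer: $222180$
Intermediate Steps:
$X{\left(U \right)} = U + U^{2}$ ($X{\left(U \right)} = U^{2} + U = U + U^{2}$)
$X{\left(-21 \right)} 529 = - 21 \left(1 - 21\right) 529 = \left(-21\right) \left(-20\right) 529 = 420 \cdot 529 = 222180$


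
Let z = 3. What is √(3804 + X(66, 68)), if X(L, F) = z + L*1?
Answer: √3873 ≈ 62.233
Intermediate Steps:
X(L, F) = 3 + L (X(L, F) = 3 + L*1 = 3 + L)
√(3804 + X(66, 68)) = √(3804 + (3 + 66)) = √(3804 + 69) = √3873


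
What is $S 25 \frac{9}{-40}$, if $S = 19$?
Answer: $- \frac{855}{8} \approx -106.88$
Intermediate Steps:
$S 25 \frac{9}{-40} = 19 \cdot 25 \frac{9}{-40} = 475 \cdot 9 \left(- \frac{1}{40}\right) = 475 \left(- \frac{9}{40}\right) = - \frac{855}{8}$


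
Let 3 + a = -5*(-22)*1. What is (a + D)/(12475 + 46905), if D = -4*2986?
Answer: -11837/59380 ≈ -0.19934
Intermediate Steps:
D = -11944
a = 107 (a = -3 - 5*(-22)*1 = -3 + 110*1 = -3 + 110 = 107)
(a + D)/(12475 + 46905) = (107 - 11944)/(12475 + 46905) = -11837/59380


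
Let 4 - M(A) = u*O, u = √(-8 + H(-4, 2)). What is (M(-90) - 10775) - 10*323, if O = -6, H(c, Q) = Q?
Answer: -14001 + 6*I*√6 ≈ -14001.0 + 14.697*I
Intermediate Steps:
u = I*√6 (u = √(-8 + 2) = √(-6) = I*√6 ≈ 2.4495*I)
M(A) = 4 + 6*I*√6 (M(A) = 4 - I*√6*(-6) = 4 - (-6)*I*√6 = 4 + 6*I*√6)
(M(-90) - 10775) - 10*323 = ((4 + 6*I*√6) - 10775) - 10*323 = (-10771 + 6*I*√6) - 3230 = -14001 + 6*I*√6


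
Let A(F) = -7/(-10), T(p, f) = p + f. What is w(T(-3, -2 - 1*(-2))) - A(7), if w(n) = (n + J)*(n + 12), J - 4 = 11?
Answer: 1073/10 ≈ 107.30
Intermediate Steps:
J = 15 (J = 4 + 11 = 15)
T(p, f) = f + p
A(F) = 7/10 (A(F) = -7*(-⅒) = 7/10)
w(n) = (12 + n)*(15 + n) (w(n) = (n + 15)*(n + 12) = (15 + n)*(12 + n) = (12 + n)*(15 + n))
w(T(-3, -2 - 1*(-2))) - A(7) = (180 + ((-2 - 1*(-2)) - 3)² + 27*((-2 - 1*(-2)) - 3)) - 1*7/10 = (180 + ((-2 + 2) - 3)² + 27*((-2 + 2) - 3)) - 7/10 = (180 + (0 - 3)² + 27*(0 - 3)) - 7/10 = (180 + (-3)² + 27*(-3)) - 7/10 = (180 + 9 - 81) - 7/10 = 108 - 7/10 = 1073/10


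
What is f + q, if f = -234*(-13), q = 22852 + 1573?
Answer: 27467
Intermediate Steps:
q = 24425
f = 3042
f + q = 3042 + 24425 = 27467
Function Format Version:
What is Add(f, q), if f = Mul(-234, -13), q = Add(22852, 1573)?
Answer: 27467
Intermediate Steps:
q = 24425
f = 3042
Add(f, q) = Add(3042, 24425) = 27467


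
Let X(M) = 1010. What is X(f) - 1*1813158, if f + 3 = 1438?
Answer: -1812148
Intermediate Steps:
f = 1435 (f = -3 + 1438 = 1435)
X(f) - 1*1813158 = 1010 - 1*1813158 = 1010 - 1813158 = -1812148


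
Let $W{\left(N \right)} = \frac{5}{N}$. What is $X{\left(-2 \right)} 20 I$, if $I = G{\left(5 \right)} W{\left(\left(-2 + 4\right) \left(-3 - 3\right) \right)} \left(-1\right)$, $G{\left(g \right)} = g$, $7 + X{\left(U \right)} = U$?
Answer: $-375$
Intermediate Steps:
$X{\left(U \right)} = -7 + U$
$I = \frac{25}{12}$ ($I = 5 \frac{5}{\left(-2 + 4\right) \left(-3 - 3\right)} \left(-1\right) = 5 \frac{5}{2 \left(-6\right)} \left(-1\right) = 5 \frac{5}{-12} \left(-1\right) = 5 \cdot 5 \left(- \frac{1}{12}\right) \left(-1\right) = 5 \left(- \frac{5}{12}\right) \left(-1\right) = \left(- \frac{25}{12}\right) \left(-1\right) = \frac{25}{12} \approx 2.0833$)
$X{\left(-2 \right)} 20 I = \left(-7 - 2\right) 20 \cdot \frac{25}{12} = \left(-9\right) 20 \cdot \frac{25}{12} = \left(-180\right) \frac{25}{12} = -375$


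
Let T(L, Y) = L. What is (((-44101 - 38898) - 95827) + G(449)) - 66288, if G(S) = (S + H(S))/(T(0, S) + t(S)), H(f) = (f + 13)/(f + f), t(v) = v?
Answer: -49415025682/201601 ≈ -2.4511e+5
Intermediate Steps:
H(f) = (13 + f)/(2*f) (H(f) = (13 + f)/((2*f)) = (13 + f)*(1/(2*f)) = (13 + f)/(2*f))
G(S) = (S + (13 + S)/(2*S))/S (G(S) = (S + (13 + S)/(2*S))/(0 + S) = (S + (13 + S)/(2*S))/S)
(((-44101 - 38898) - 95827) + G(449)) - 66288 = (((-44101 - 38898) - 95827) + (½)*(13 + 449 + 2*449²)/449²) - 66288 = ((-82999 - 95827) + (½)*(1/201601)*(13 + 449 + 2*201601)) - 66288 = (-178826 + (½)*(1/201601)*(13 + 449 + 403202)) - 66288 = (-178826 + (½)*(1/201601)*403664) - 66288 = (-178826 + 201832/201601) - 66288 = -36051298594/201601 - 66288 = -49415025682/201601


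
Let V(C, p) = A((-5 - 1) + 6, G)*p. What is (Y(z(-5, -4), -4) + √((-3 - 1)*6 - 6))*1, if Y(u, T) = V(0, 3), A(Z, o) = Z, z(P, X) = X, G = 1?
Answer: I*√30 ≈ 5.4772*I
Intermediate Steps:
V(C, p) = 0 (V(C, p) = ((-5 - 1) + 6)*p = (-6 + 6)*p = 0*p = 0)
Y(u, T) = 0
(Y(z(-5, -4), -4) + √((-3 - 1)*6 - 6))*1 = (0 + √((-3 - 1)*6 - 6))*1 = (0 + √(-4*6 - 6))*1 = (0 + √(-24 - 6))*1 = (0 + √(-30))*1 = (0 + I*√30)*1 = (I*√30)*1 = I*√30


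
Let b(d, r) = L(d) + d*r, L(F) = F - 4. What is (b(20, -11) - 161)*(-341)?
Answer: 124465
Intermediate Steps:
L(F) = -4 + F
b(d, r) = -4 + d + d*r (b(d, r) = (-4 + d) + d*r = -4 + d + d*r)
(b(20, -11) - 161)*(-341) = ((-4 + 20 + 20*(-11)) - 161)*(-341) = ((-4 + 20 - 220) - 161)*(-341) = (-204 - 161)*(-341) = -365*(-341) = 124465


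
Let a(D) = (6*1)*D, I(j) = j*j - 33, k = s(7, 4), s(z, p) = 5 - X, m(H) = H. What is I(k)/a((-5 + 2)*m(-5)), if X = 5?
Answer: -11/30 ≈ -0.36667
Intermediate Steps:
s(z, p) = 0 (s(z, p) = 5 - 1*5 = 5 - 5 = 0)
k = 0
I(j) = -33 + j**2 (I(j) = j**2 - 33 = -33 + j**2)
a(D) = 6*D
I(k)/a((-5 + 2)*m(-5)) = (-33 + 0**2)/((6*((-5 + 2)*(-5)))) = (-33 + 0)/((6*(-3*(-5)))) = -33/(6*15) = -33/90 = -33*1/90 = -11/30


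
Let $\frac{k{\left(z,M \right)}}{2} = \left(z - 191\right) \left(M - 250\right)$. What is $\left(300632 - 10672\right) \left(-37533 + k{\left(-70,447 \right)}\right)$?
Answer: $-40700815320$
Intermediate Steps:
$k{\left(z,M \right)} = 2 \left(-250 + M\right) \left(-191 + z\right)$ ($k{\left(z,M \right)} = 2 \left(z - 191\right) \left(M - 250\right) = 2 \left(-191 + z\right) \left(-250 + M\right) = 2 \left(-250 + M\right) \left(-191 + z\right)$)
$\left(300632 - 10672\right) \left(-37533 + k{\left(-70,447 \right)}\right) = \left(300632 - 10672\right) \left(-37533 + \left(95500 - -35000 - 170754 + 2 \cdot 447 \left(-70\right)\right)\right) = 289960 \left(-37533 + \left(95500 + 35000 - 170754 - 62580\right)\right) = 289960 \left(-37533 - 102834\right) = 289960 \left(-140367\right) = -40700815320$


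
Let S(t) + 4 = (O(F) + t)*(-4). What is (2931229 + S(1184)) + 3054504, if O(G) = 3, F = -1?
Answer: 5980981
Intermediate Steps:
S(t) = -16 - 4*t (S(t) = -4 + (3 + t)*(-4) = -4 + (-12 - 4*t) = -16 - 4*t)
(2931229 + S(1184)) + 3054504 = (2931229 + (-16 - 4*1184)) + 3054504 = (2931229 + (-16 - 4736)) + 3054504 = (2931229 - 4752) + 3054504 = 2926477 + 3054504 = 5980981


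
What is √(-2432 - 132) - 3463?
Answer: -3463 + 2*I*√641 ≈ -3463.0 + 50.636*I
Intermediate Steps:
√(-2432 - 132) - 3463 = √(-2564) - 3463 = 2*I*√641 - 3463 = -3463 + 2*I*√641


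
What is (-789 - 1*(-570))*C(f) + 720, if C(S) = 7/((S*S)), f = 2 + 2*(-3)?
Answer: 9987/16 ≈ 624.19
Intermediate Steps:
f = -4 (f = 2 - 6 = -4)
C(S) = 7/S² (C(S) = 7/(S²) = 7/S²)
(-789 - 1*(-570))*C(f) + 720 = (-789 - 1*(-570))*(7/(-4)²) + 720 = (-789 + 570)*(7*(1/16)) + 720 = -219*7/16 + 720 = -1533/16 + 720 = 9987/16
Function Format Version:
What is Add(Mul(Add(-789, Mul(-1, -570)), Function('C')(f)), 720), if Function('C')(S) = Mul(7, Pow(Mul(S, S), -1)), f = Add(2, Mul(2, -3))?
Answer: Rational(9987, 16) ≈ 624.19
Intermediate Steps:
f = -4 (f = Add(2, -6) = -4)
Function('C')(S) = Mul(7, Pow(S, -2)) (Function('C')(S) = Mul(7, Pow(Pow(S, 2), -1)) = Mul(7, Pow(S, -2)))
Add(Mul(Add(-789, Mul(-1, -570)), Function('C')(f)), 720) = Add(Mul(Add(-789, Mul(-1, -570)), Mul(7, Pow(-4, -2))), 720) = Add(Mul(Add(-789, 570), Mul(7, Rational(1, 16))), 720) = Add(Mul(-219, Rational(7, 16)), 720) = Add(Rational(-1533, 16), 720) = Rational(9987, 16)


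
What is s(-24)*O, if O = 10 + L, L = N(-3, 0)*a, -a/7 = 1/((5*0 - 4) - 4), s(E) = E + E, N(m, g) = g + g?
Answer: -480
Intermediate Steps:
N(m, g) = 2*g
s(E) = 2*E
a = 7/8 (a = -7/((5*0 - 4) - 4) = -7/((0 - 4) - 4) = -7/(-4 - 4) = -7/(-8) = -7*(-⅛) = 7/8 ≈ 0.87500)
L = 0 (L = (2*0)*(7/8) = 0*(7/8) = 0)
O = 10 (O = 10 + 0 = 10)
s(-24)*O = (2*(-24))*10 = -48*10 = -480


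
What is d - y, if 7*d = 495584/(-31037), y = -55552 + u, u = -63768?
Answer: 25922848296/217259 ≈ 1.1932e+5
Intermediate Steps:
y = -119320 (y = -55552 - 63768 = -119320)
d = -495584/217259 (d = (495584/(-31037))/7 = (495584*(-1/31037))/7 = (1/7)*(-495584/31037) = -495584/217259 ≈ -2.2811)
d - y = -495584/217259 - 1*(-119320) = -495584/217259 + 119320 = 25922848296/217259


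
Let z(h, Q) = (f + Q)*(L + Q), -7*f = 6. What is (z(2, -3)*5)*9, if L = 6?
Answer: -3645/7 ≈ -520.71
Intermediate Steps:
f = -6/7 (f = -⅐*6 = -6/7 ≈ -0.85714)
z(h, Q) = (6 + Q)*(-6/7 + Q) (z(h, Q) = (-6/7 + Q)*(6 + Q) = (6 + Q)*(-6/7 + Q))
(z(2, -3)*5)*9 = ((-36/7 + (-3)² + (36/7)*(-3))*5)*9 = ((-36/7 + 9 - 108/7)*5)*9 = -81/7*5*9 = -405/7*9 = -3645/7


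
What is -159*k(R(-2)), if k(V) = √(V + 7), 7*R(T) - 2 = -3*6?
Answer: -159*√231/7 ≈ -345.23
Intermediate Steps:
R(T) = -16/7 (R(T) = 2/7 + (-3*6)/7 = 2/7 + (⅐)*(-18) = 2/7 - 18/7 = -16/7)
k(V) = √(7 + V)
-159*k(R(-2)) = -159*√(7 - 16/7) = -159*√231/7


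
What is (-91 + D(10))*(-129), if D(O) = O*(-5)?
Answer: 18189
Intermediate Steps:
D(O) = -5*O
(-91 + D(10))*(-129) = (-91 - 5*10)*(-129) = (-91 - 50)*(-129) = -141*(-129) = 18189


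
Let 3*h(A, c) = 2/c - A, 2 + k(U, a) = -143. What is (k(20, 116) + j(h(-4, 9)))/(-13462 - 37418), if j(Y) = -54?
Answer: 199/50880 ≈ 0.0039112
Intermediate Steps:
k(U, a) = -145 (k(U, a) = -2 - 143 = -145)
h(A, c) = -A/3 + 2/(3*c) (h(A, c) = (2/c - A)/3 = (-A + 2/c)/3 = -A/3 + 2/(3*c))
(k(20, 116) + j(h(-4, 9)))/(-13462 - 37418) = (-145 - 54)/(-13462 - 37418) = -199/(-50880) = -199*(-1/50880) = 199/50880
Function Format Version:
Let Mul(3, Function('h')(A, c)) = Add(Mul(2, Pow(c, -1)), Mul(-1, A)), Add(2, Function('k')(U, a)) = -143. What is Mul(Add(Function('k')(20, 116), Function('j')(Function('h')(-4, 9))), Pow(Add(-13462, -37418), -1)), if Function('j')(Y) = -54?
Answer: Rational(199, 50880) ≈ 0.0039112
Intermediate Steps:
Function('k')(U, a) = -145 (Function('k')(U, a) = Add(-2, -143) = -145)
Function('h')(A, c) = Add(Mul(Rational(-1, 3), A), Mul(Rational(2, 3), Pow(c, -1))) (Function('h')(A, c) = Mul(Rational(1, 3), Add(Mul(2, Pow(c, -1)), Mul(-1, A))) = Mul(Rational(1, 3), Add(Mul(-1, A), Mul(2, Pow(c, -1)))) = Add(Mul(Rational(-1, 3), A), Mul(Rational(2, 3), Pow(c, -1))))
Mul(Add(Function('k')(20, 116), Function('j')(Function('h')(-4, 9))), Pow(Add(-13462, -37418), -1)) = Mul(Add(-145, -54), Pow(Add(-13462, -37418), -1)) = Mul(-199, Pow(-50880, -1)) = Mul(-199, Rational(-1, 50880)) = Rational(199, 50880)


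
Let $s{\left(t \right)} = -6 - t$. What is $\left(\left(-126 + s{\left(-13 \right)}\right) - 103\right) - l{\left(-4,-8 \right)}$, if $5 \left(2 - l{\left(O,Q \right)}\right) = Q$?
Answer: $- \frac{1128}{5} \approx -225.6$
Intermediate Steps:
$l{\left(O,Q \right)} = 2 - \frac{Q}{5}$
$\left(\left(-126 + s{\left(-13 \right)}\right) - 103\right) - l{\left(-4,-8 \right)} = \left(\left(-126 - -7\right) - 103\right) - \left(2 - - \frac{8}{5}\right) = \left(\left(-126 + \left(-6 + 13\right)\right) - 103\right) - \left(2 + \frac{8}{5}\right) = \left(\left(-126 + 7\right) - 103\right) - \frac{18}{5} = \left(-119 - 103\right) - \frac{18}{5} = -222 - \frac{18}{5} = - \frac{1128}{5}$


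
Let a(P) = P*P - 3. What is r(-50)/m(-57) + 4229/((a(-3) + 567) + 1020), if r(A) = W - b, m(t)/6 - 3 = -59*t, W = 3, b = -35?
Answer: 58621/22066 ≈ 2.6566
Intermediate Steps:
a(P) = -3 + P² (a(P) = P² - 3 = -3 + P²)
m(t) = 18 - 354*t (m(t) = 18 + 6*(-59*t) = 18 - 354*t)
r(A) = 38 (r(A) = 3 - 1*(-35) = 3 + 35 = 38)
r(-50)/m(-57) + 4229/((a(-3) + 567) + 1020) = 38/(18 - 354*(-57)) + 4229/(((-3 + (-3)²) + 567) + 1020) = 38/(18 + 20178) + 4229/(((-3 + 9) + 567) + 1020) = 38/20196 + 4229/((6 + 567) + 1020) = 38*(1/20196) + 4229/(573 + 1020) = 19/10098 + 4229/1593 = 58621/22066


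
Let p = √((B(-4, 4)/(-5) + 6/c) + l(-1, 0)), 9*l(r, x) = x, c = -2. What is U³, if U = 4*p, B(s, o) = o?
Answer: -1216*I*√95/25 ≈ -474.08*I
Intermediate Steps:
l(r, x) = x/9
p = I*√95/5 (p = √((4/(-5) + 6/(-2)) + (⅑)*0) = √((4*(-⅕) + 6*(-½)) + 0) = √((-⅘ - 3) + 0) = √(-19/5 + 0) = √(-19/5) = I*√95/5 ≈ 1.9494*I)
U = 4*I*√95/5 (U = 4*(I*√95/5) = 4*I*√95/5 ≈ 7.7974*I)
U³ = (4*I*√95/5)³ = -1216*I*√95/25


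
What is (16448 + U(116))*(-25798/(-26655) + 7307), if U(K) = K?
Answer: 3226565878012/26655 ≈ 1.2105e+8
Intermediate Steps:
(16448 + U(116))*(-25798/(-26655) + 7307) = (16448 + 116)*(-25798/(-26655) + 7307) = 16564*(-25798*(-1/26655) + 7307) = 16564*(25798/26655 + 7307) = 16564*(194793883/26655) = 3226565878012/26655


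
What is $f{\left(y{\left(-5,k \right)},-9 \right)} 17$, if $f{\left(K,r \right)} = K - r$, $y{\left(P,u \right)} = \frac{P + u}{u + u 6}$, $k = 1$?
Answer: $\frac{1003}{7} \approx 143.29$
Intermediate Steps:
$y{\left(P,u \right)} = \frac{P + u}{7 u}$ ($y{\left(P,u \right)} = \frac{P + u}{u + 6 u} = \frac{P + u}{7 u}$)
$f{\left(y{\left(-5,k \right)},-9 \right)} 17 = \left(\frac{-5 + 1}{7 \cdot 1} - -9\right) 17 = \left(\frac{1}{7} \cdot 1 \left(-4\right) + 9\right) 17 = \left(- \frac{4}{7} + 9\right) 17 = \frac{59}{7} \cdot 17 = \frac{1003}{7}$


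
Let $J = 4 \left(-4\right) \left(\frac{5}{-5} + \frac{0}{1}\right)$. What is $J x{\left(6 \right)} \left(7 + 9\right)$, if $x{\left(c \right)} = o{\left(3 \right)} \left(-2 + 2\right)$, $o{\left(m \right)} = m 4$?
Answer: $0$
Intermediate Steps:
$o{\left(m \right)} = 4 m$
$x{\left(c \right)} = 0$ ($x{\left(c \right)} = 4 \cdot 3 \left(-2 + 2\right) = 12 \cdot 0 = 0$)
$J = 16$ ($J = - 16 \left(5 \left(- \frac{1}{5}\right) + 0 \cdot 1\right) = - 16 \left(-1 + 0\right) = \left(-16\right) \left(-1\right) = 16$)
$J x{\left(6 \right)} \left(7 + 9\right) = 16 \cdot 0 \left(7 + 9\right) = 0 \cdot 16 = 0$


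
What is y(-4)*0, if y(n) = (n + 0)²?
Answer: 0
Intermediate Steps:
y(n) = n²
y(-4)*0 = (-4)²*0 = 16*0 = 0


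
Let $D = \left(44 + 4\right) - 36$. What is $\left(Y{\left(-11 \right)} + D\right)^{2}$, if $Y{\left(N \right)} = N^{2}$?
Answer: $17689$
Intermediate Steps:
$D = 12$ ($D = 48 - 36 = 12$)
$\left(Y{\left(-11 \right)} + D\right)^{2} = \left(\left(-11\right)^{2} + 12\right)^{2} = \left(121 + 12\right)^{2} = 133^{2} = 17689$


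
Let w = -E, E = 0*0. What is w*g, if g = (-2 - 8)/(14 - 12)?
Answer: 0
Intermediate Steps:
E = 0
w = 0 (w = -1*0 = 0)
g = -5 (g = -10/2 = -10*½ = -5)
w*g = 0*(-5) = 0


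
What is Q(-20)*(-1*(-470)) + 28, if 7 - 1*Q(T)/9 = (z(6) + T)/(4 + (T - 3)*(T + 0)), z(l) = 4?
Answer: 863732/29 ≈ 29784.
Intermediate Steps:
Q(T) = 63 - 9*(4 + T)/(4 + T*(-3 + T)) (Q(T) = 63 - 9*(4 + T)/(4 + (T - 3)*(T + 0)) = 63 - 9*(4 + T)/(4 + (-3 + T)*T) = 63 - 9*(4 + T)/(4 + T*(-3 + T)))
Q(-20)*(-1*(-470)) + 28 = (9*(24 - 22*(-20) + 7*(-20)**2)/(4 + (-20)**2 - 3*(-20)))*(-1*(-470)) + 28 = (9*(24 + 440 + 7*400)/(4 + 400 + 60))*470 + 28 = (9*(24 + 440 + 2800)/464)*470 + 28 = (9*(1/464)*3264)*470 + 28 = (1836/29)*470 + 28 = 862920/29 + 28 = 863732/29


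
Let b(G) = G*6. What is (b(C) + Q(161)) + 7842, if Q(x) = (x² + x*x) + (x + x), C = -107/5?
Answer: 299388/5 ≈ 59878.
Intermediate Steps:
C = -107/5 (C = -107*⅕ = -107/5 ≈ -21.400)
b(G) = 6*G
Q(x) = 2*x + 2*x² (Q(x) = (x² + x²) + 2*x = 2*x² + 2*x = 2*x + 2*x²)
(b(C) + Q(161)) + 7842 = (6*(-107/5) + 2*161*(1 + 161)) + 7842 = (-642/5 + 2*161*162) + 7842 = (-642/5 + 52164) + 7842 = 260178/5 + 7842 = 299388/5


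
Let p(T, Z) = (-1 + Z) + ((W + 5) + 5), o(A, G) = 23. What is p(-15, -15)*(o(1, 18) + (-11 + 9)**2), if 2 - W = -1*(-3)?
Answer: -189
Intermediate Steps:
W = -1 (W = 2 - (-1)*(-3) = 2 - 1*3 = 2 - 3 = -1)
p(T, Z) = 8 + Z (p(T, Z) = (-1 + Z) + ((-1 + 5) + 5) = (-1 + Z) + (4 + 5) = (-1 + Z) + 9 = 8 + Z)
p(-15, -15)*(o(1, 18) + (-11 + 9)**2) = (8 - 15)*(23 + (-11 + 9)**2) = -7*(23 + (-2)**2) = -7*(23 + 4) = -7*27 = -189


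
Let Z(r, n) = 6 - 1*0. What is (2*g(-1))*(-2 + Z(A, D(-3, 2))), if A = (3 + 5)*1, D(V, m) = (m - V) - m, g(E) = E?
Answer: -8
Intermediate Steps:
D(V, m) = -V
A = 8 (A = 8*1 = 8)
Z(r, n) = 6 (Z(r, n) = 6 + 0 = 6)
(2*g(-1))*(-2 + Z(A, D(-3, 2))) = (2*(-1))*(-2 + 6) = -2*4 = -8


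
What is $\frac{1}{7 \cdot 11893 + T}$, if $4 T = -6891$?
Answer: $\frac{4}{326113} \approx 1.2266 \cdot 10^{-5}$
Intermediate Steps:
$T = - \frac{6891}{4}$ ($T = \frac{1}{4} \left(-6891\right) = - \frac{6891}{4} \approx -1722.8$)
$\frac{1}{7 \cdot 11893 + T} = \frac{1}{7 \cdot 11893 - \frac{6891}{4}} = \frac{1}{83251 - \frac{6891}{4}} = \frac{1}{\frac{326113}{4}} = \frac{4}{326113}$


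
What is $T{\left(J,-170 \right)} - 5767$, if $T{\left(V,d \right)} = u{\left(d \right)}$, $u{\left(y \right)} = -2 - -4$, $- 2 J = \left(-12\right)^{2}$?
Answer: $-5765$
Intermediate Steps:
$J = -72$ ($J = - \frac{\left(-12\right)^{2}}{2} = \left(- \frac{1}{2}\right) 144 = -72$)
$u{\left(y \right)} = 2$ ($u{\left(y \right)} = -2 + 4 = 2$)
$T{\left(V,d \right)} = 2$
$T{\left(J,-170 \right)} - 5767 = 2 - 5767 = -5765$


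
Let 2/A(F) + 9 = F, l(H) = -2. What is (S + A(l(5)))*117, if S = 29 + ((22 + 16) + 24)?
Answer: 116883/11 ≈ 10626.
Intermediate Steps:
A(F) = 2/(-9 + F)
S = 91 (S = 29 + (38 + 24) = 29 + 62 = 91)
(S + A(l(5)))*117 = (91 + 2/(-9 - 2))*117 = (91 + 2/(-11))*117 = (91 + 2*(-1/11))*117 = (91 - 2/11)*117 = (999/11)*117 = 116883/11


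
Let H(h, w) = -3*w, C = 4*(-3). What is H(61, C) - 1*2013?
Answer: -1977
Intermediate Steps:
C = -12
H(61, C) - 1*2013 = -3*(-12) - 1*2013 = 36 - 2013 = -1977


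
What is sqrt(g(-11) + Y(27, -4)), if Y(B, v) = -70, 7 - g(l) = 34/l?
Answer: I*sqrt(7249)/11 ≈ 7.7401*I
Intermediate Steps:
g(l) = 7 - 34/l
sqrt(g(-11) + Y(27, -4)) = sqrt((7 - 34/(-11)) - 70) = sqrt((7 - 34*(-1/11)) - 70) = sqrt((7 + 34/11) - 70) = sqrt(111/11 - 70) = sqrt(-659/11) = I*sqrt(7249)/11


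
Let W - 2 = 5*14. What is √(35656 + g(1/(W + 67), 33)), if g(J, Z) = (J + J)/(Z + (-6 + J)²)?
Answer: 3*√1755903814250015/665741 ≈ 188.83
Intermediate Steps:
W = 72 (W = 2 + 5*14 = 2 + 70 = 72)
g(J, Z) = 2*J/(Z + (-6 + J)²) (g(J, Z) = (2*J)/(Z + (-6 + J)²) = 2*J/(Z + (-6 + J)²))
√(35656 + g(1/(W + 67), 33)) = √(35656 + 2/((72 + 67)*(33 + (-6 + 1/(72 + 67))²))) = √(35656 + 2/(139*(33 + (-6 + 1/139)²))) = √(35656 + 2*(1/139)/(33 + (-6 + 1/139)²)) = √(35656 + 2*(1/139)/(33 + (-833/139)²)) = √(35656 + 2*(1/139)/(33 + 693889/19321)) = √(35656 + 2*(1/139)/(1331482/19321)) = √(35656 + 2*(1/139)*(19321/1331482)) = √(35656 + 139/665741) = √(23737661235/665741) = 3*√1755903814250015/665741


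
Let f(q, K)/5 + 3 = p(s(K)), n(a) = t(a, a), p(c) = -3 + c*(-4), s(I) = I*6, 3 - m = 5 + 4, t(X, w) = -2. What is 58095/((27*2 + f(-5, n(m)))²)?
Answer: 6455/7744 ≈ 0.83355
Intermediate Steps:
m = -6 (m = 3 - (5 + 4) = 3 - 1*9 = 3 - 9 = -6)
s(I) = 6*I
p(c) = -3 - 4*c
n(a) = -2
f(q, K) = -30 - 120*K (f(q, K) = -15 + 5*(-3 - 24*K) = -15 + (-15 - 120*K) = -30 - 120*K)
58095/((27*2 + f(-5, n(m)))²) = 58095/((27*2 + (-30 - 120*(-2)))²) = 58095/((54 + (-30 + 240))²) = 58095/((54 + 210)²) = 58095/(264²) = 58095/69696 = 58095*(1/69696) = 6455/7744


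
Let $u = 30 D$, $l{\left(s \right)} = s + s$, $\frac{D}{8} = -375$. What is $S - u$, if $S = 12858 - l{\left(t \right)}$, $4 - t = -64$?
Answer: $102722$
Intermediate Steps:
$D = -3000$ ($D = 8 \left(-375\right) = -3000$)
$t = 68$ ($t = 4 - -64 = 4 + 64 = 68$)
$l{\left(s \right)} = 2 s$
$u = -90000$ ($u = 30 \left(-3000\right) = -90000$)
$S = 12722$ ($S = 12858 - 2 \cdot 68 = 12858 - 136 = 12722$)
$S - u = 12722 - -90000 = 12722 + 90000 = 102722$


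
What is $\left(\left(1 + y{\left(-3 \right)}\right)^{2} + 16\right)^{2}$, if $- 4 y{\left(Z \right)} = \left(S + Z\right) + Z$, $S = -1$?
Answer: $\frac{142129}{256} \approx 555.19$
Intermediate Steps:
$y{\left(Z \right)} = \frac{1}{4} - \frac{Z}{2}$ ($y{\left(Z \right)} = - \frac{\left(-1 + Z\right) + Z}{4} = - \frac{-1 + 2 Z}{4} = \frac{1}{4} - \frac{Z}{2}$)
$\left(\left(1 + y{\left(-3 \right)}\right)^{2} + 16\right)^{2} = \left(\left(1 + \left(\frac{1}{4} - - \frac{3}{2}\right)\right)^{2} + 16\right)^{2} = \left(\left(1 + \left(\frac{1}{4} + \frac{3}{2}\right)\right)^{2} + 16\right)^{2} = \left(\left(1 + \frac{7}{4}\right)^{2} + 16\right)^{2} = \left(\left(\frac{11}{4}\right)^{2} + 16\right)^{2} = \left(\frac{121}{16} + 16\right)^{2} = \left(\frac{377}{16}\right)^{2} = \frac{142129}{256}$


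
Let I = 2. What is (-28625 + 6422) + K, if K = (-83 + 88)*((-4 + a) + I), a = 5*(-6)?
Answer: -22363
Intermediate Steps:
a = -30
K = -160 (K = (-83 + 88)*((-4 - 30) + 2) = 5*(-34 + 2) = 5*(-32) = -160)
(-28625 + 6422) + K = (-28625 + 6422) - 160 = -22203 - 160 = -22363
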